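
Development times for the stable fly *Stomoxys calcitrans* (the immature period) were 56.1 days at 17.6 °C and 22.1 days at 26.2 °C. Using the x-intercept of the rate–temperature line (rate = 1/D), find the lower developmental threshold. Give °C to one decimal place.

Equal thermal constants: D₁(T₁ − T_b) = D₂(T₂ − T_b).
56.1·(17.6 − T_b) = 22.1·(26.2 − T_b)
T_b = (56.1·17.6 − 22.1·26.2) / (56.1 − 22.1) = 408.34 / 34.0 = 12.010 °C ≈ 12.0 °C.

12.0 °C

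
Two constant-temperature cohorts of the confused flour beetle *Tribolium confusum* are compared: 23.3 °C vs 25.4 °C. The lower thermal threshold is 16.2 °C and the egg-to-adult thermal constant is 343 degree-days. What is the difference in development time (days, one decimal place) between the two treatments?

11.0 days

At 23.3 °C: 343 / (23.3 − 16.2) = 343 / 7.1 = 48.310 d.
At 25.4 °C: 343 / (25.4 − 16.2) = 343 / 9.2 = 37.283 d.
Difference = |48.310 − 37.283| = 11.027 ≈ 11.0 days.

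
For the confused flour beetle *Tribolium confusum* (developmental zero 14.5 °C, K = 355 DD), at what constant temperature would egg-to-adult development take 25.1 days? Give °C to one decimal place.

Required daily accumulation = 355 / 25.1 = 14.143 DD/day.
T = T_base + 14.143 = 14.5 + 14.143 = 28.643 ≈ 28.6 °C.

28.6 °C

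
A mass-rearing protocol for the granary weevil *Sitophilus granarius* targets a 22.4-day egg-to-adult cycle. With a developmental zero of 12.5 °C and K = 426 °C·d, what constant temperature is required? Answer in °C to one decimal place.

31.5 °C

Required daily accumulation = 426 / 22.4 = 19.018 DD/day.
T = T_base + 19.018 = 12.5 + 19.018 = 31.518 ≈ 31.5 °C.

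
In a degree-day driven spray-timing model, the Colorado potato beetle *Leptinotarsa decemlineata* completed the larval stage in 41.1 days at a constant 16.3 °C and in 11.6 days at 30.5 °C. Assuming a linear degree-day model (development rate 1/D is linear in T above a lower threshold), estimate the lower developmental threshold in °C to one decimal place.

10.7 °C

Under the model K = D·(T − T_b), so D₁·(T₁ − T_b) = D₂·(T₂ − T_b).
41.1·(16.3 − T_b) = 11.6·(30.5 − T_b)
T_b = (41.1·16.3 − 11.6·30.5) / (41.1 − 11.6) = 316.13 / 29.5 = 10.716 °C ≈ 10.7 °C.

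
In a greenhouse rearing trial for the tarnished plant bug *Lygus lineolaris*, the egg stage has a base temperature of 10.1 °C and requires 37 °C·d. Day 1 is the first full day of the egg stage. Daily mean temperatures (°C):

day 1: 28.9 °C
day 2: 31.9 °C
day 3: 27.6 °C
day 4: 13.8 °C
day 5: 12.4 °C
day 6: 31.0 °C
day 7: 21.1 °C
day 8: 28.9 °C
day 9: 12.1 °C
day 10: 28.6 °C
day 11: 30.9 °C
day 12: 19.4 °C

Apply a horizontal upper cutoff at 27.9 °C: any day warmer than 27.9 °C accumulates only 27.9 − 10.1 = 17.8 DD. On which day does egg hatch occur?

Daily DD above 10.1 °C (capped at 17.8): 17.8, 17.8, 17.5, 3.7, 2.3, 17.8, 11.0, 17.8, 2.0, 17.8, 17.8, 9.3.
Cumulative: 17.8, 35.6, 53.1, 56.8, 59.1, 76.9, 87.9, 105.7, 107.7, 125.5, 143.3, 152.6.
The total first reaches 37 DD on day 3.

day 3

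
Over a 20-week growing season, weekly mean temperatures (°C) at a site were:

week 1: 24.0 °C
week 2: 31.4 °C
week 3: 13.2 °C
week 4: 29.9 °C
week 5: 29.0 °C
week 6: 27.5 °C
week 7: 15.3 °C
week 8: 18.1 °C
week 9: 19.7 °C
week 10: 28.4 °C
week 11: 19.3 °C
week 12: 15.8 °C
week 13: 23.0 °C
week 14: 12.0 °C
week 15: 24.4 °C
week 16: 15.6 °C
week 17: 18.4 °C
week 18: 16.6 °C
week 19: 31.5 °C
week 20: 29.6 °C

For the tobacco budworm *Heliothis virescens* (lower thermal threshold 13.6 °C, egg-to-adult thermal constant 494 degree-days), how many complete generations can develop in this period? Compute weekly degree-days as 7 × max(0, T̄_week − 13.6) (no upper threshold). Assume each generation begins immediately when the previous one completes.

2 generations

Weekly DD (7 × max(0, T̄ − 13.6)): 72.8, 124.6, 0.0, 114.1, 107.8, 97.3, 11.9, 31.5, 42.7, 103.6, 39.9, 15.4, 65.8, 0.0, 75.6, 14.0, 33.6, 21.0, 125.3, 112.0.
Season total = 1208.9 DD.
Complete generations = ⌊1208.9 / 494⌋ = 2.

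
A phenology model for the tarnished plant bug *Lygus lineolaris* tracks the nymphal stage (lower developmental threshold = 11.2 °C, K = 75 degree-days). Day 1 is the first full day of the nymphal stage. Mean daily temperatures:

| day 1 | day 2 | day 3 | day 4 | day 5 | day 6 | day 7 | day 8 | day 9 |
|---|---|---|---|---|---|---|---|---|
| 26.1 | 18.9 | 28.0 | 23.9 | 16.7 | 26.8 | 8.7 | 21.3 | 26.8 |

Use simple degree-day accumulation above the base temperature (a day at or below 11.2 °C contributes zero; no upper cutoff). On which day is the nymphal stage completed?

day 8

Daily DD above 11.2 °C: 14.9, 7.7, 16.8, 12.7, 5.5, 15.6, 0.0, 10.1, 15.6.
Cumulative: 14.9, 22.6, 39.4, 52.1, 57.6, 73.2, 73.2, 83.3, 98.9.
The total first reaches 75 DD on day 8.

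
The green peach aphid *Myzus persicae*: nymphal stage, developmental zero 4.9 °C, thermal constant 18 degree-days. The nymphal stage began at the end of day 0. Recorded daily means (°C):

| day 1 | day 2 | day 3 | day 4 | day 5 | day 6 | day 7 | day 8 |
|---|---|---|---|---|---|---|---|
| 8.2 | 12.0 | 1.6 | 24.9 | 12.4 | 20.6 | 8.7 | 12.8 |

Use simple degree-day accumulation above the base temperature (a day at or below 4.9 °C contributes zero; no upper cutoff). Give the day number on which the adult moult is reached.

day 4

Daily DD above 4.9 °C: 3.3, 7.1, 0.0, 20.0, 7.5, 15.7, 3.8, 7.9.
Cumulative: 3.3, 10.4, 10.4, 30.4, 37.9, 53.6, 57.4, 65.3.
The total first reaches 18 DD on day 4.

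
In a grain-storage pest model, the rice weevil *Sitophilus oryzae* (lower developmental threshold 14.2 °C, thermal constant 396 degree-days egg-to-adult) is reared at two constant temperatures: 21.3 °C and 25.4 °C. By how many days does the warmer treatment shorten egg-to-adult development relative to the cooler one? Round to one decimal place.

At 21.3 °C: 396 / (21.3 − 14.2) = 396 / 7.1 = 55.775 d.
At 25.4 °C: 396 / (25.4 − 14.2) = 396 / 11.2 = 35.357 d.
Difference = |55.775 − 35.357| = 20.418 ≈ 20.4 days.

20.4 days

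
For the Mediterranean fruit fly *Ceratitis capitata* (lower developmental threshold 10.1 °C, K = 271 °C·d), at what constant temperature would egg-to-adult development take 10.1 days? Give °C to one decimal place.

36.9 °C

Required daily accumulation = 271 / 10.1 = 26.832 DD/day.
T = T_base + 26.832 = 10.1 + 26.832 = 36.932 ≈ 36.9 °C.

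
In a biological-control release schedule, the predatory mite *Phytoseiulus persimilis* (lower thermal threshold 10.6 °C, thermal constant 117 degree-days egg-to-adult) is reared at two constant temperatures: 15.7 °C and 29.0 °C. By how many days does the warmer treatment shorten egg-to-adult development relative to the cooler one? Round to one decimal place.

16.6 days

At 15.7 °C: 117 / (15.7 − 10.6) = 117 / 5.1 = 22.941 d.
At 29.0 °C: 117 / (29.0 − 10.6) = 117 / 18.4 = 6.359 d.
Difference = |22.941 − 6.359| = 16.582 ≈ 16.6 days.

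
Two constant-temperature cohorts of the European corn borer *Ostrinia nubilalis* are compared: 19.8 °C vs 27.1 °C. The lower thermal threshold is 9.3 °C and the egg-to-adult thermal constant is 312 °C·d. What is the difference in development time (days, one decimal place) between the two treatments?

At 19.8 °C: 312 / (19.8 − 9.3) = 312 / 10.5 = 29.714 d.
At 27.1 °C: 312 / (27.1 − 9.3) = 312 / 17.8 = 17.528 d.
Difference = |29.714 − 17.528| = 12.186 ≈ 12.2 days.

12.2 days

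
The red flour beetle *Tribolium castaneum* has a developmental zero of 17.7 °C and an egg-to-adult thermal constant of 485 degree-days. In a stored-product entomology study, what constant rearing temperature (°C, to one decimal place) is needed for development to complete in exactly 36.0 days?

31.2 °C

Required daily accumulation = 485 / 36.0 = 13.472 DD/day.
T = T_base + 13.472 = 17.7 + 13.472 = 31.172 ≈ 31.2 °C.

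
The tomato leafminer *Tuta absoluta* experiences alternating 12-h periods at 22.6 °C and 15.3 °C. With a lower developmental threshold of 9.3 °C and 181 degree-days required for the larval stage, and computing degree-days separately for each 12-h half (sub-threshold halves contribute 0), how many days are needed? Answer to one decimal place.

Day half: max(0, 22.6 − 9.3) × 0.5 = 13.3 × 0.5 = 6.65 DD.
Night half: max(0, 15.3 − 9.3) × 0.5 = 6.0 × 0.5 = 3.00 DD.
Per 24 h: 9.65 DD/day.
Duration = 181 / 9.65 = 18.756 ≈ 18.8 days.

18.8 days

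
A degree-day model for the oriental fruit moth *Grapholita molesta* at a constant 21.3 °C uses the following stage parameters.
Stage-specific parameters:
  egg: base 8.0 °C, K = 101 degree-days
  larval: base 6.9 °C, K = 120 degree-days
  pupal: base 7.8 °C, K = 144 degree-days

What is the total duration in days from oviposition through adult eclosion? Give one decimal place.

egg: 101 / (21.3 − 8.0) = 101 / 13.3 = 7.594 d.
larval: 120 / (21.3 − 6.9) = 120 / 14.4 = 8.333 d.
pupal: 144 / (21.3 − 7.8) = 144 / 13.5 = 10.667 d.
Sum = 26.594 ≈ 26.6 days.

26.6 days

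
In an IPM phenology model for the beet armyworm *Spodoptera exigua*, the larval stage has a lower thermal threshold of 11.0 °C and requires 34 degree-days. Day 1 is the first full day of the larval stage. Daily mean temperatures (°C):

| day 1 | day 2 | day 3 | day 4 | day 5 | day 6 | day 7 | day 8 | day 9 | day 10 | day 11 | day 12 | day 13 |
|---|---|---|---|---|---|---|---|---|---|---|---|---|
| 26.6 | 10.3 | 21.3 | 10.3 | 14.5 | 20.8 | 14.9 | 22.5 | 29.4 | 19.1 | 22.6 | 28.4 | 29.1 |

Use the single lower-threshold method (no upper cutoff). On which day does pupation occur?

day 6

Daily DD above 11.0 °C: 15.6, 0.0, 10.3, 0.0, 3.5, 9.8, 3.9, 11.5, 18.4, 8.1, 11.6, 17.4, 18.1.
Cumulative: 15.6, 15.6, 25.9, 25.9, 29.4, 39.2, 43.1, 54.6, 73.0, 81.1, 92.7, 110.1, 128.2.
The total first reaches 34 DD on day 6.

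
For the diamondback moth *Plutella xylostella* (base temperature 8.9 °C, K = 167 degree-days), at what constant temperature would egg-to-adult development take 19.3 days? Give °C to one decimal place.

17.6 °C

Required daily accumulation = 167 / 19.3 = 8.653 DD/day.
T = T_base + 8.653 = 8.9 + 8.653 = 17.553 ≈ 17.6 °C.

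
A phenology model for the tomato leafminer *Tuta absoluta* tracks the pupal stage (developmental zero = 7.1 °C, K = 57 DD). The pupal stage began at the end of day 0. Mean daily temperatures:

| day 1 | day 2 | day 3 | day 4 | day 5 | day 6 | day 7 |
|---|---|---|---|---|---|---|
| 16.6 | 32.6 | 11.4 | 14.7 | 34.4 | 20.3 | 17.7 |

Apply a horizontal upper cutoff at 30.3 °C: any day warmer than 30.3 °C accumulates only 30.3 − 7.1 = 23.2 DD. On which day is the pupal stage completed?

Daily DD above 7.1 °C (capped at 23.2): 9.5, 23.2, 4.3, 7.6, 23.2, 13.2, 10.6.
Cumulative: 9.5, 32.7, 37.0, 44.6, 67.8, 81.0, 91.6.
The total first reaches 57 DD on day 5.

day 5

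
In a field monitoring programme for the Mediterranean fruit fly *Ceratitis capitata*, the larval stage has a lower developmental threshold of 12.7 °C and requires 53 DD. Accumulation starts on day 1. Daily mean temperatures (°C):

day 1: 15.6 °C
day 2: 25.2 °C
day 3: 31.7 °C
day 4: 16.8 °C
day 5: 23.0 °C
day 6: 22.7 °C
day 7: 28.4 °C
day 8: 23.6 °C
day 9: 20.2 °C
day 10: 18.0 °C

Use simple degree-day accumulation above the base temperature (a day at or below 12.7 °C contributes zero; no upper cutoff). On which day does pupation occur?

Daily DD above 12.7 °C: 2.9, 12.5, 19.0, 4.1, 10.3, 10.0, 15.7, 10.9, 7.5, 5.3.
Cumulative: 2.9, 15.4, 34.4, 38.5, 48.8, 58.8, 74.5, 85.4, 92.9, 98.2.
The total first reaches 53 DD on day 6.

day 6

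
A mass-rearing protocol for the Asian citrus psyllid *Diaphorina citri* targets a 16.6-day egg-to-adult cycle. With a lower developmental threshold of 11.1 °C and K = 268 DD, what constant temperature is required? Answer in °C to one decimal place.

27.2 °C

Required daily accumulation = 268 / 16.6 = 16.145 DD/day.
T = T_base + 16.145 = 11.1 + 16.145 = 27.245 ≈ 27.2 °C.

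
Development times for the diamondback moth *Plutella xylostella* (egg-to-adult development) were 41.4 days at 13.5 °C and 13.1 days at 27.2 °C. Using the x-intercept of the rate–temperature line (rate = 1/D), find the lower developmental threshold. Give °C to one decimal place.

Linear rate model ⇒ the product D·(T − T_b) is constant across temperatures.
41.4·(13.5 − T_b) = 13.1·(27.2 − T_b)
T_b = (41.4·13.5 − 13.1·27.2) / (41.4 − 13.1) = 202.58 / 28.3 = 7.158 °C ≈ 7.2 °C.

7.2 °C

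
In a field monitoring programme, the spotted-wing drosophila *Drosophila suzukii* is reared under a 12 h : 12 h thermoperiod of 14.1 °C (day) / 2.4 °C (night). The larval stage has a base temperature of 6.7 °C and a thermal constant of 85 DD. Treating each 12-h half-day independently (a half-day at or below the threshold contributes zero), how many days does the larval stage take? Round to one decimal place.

23.0 days

Day half: max(0, 14.1 − 6.7) × 0.5 = 7.4 × 0.5 = 3.70 DD.
Night half: max(0, 2.4 − 6.7) × 0.5 = 0.0 × 0.5 = 0.00 DD.
Per 24 h: 3.70 DD/day.
Duration = 85 / 3.70 = 22.973 ≈ 23.0 days.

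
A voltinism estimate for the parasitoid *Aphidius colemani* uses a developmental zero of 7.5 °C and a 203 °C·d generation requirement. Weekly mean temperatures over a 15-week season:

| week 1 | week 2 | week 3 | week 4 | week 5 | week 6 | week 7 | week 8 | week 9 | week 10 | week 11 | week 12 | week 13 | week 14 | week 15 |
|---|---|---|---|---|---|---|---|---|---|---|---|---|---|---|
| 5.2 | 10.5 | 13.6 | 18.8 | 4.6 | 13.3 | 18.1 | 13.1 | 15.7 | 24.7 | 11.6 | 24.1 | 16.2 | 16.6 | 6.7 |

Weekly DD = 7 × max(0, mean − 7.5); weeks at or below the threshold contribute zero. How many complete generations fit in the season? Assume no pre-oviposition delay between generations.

3 generations

Weekly DD (7 × max(0, T̄ − 7.5)): 0.0, 21.0, 42.7, 79.1, 0.0, 40.6, 74.2, 39.2, 57.4, 120.4, 28.7, 116.2, 60.9, 63.7, 0.0.
Season total = 744.1 DD.
Complete generations = ⌊744.1 / 203⌋ = 3.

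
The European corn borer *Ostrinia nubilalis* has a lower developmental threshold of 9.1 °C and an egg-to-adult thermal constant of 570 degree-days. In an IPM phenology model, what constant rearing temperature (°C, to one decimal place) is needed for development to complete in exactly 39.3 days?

23.6 °C

Required daily accumulation = 570 / 39.3 = 14.504 DD/day.
T = T_base + 14.504 = 9.1 + 14.504 = 23.604 ≈ 23.6 °C.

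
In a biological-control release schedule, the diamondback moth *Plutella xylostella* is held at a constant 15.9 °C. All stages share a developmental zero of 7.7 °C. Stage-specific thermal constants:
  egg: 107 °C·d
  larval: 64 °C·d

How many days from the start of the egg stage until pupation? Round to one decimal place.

20.9 days

Daily accumulation at 15.9 °C = 15.9 − 7.7 = 8.2 DD/day.
Total K = 107 + 64 = 171 DD.
Total duration = 171 / 8.2 = 20.854 ≈ 20.9 days.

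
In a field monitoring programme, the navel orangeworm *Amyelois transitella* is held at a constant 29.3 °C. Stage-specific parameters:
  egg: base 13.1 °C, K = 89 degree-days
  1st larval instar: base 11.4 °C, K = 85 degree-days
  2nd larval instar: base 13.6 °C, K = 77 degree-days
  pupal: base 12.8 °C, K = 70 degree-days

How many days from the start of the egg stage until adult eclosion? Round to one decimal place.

19.4 days

egg: 89 / (29.3 − 13.1) = 89 / 16.2 = 5.494 d.
1st larval instar: 85 / (29.3 − 11.4) = 85 / 17.9 = 4.749 d.
2nd larval instar: 77 / (29.3 − 13.6) = 77 / 15.7 = 4.904 d.
pupal: 70 / (29.3 − 12.8) = 70 / 16.5 = 4.242 d.
Sum = 19.389 ≈ 19.4 days.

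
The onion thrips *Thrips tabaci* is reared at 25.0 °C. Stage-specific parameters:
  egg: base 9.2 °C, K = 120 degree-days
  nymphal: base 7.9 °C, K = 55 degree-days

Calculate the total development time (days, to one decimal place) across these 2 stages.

10.8 days

egg: 120 / (25.0 − 9.2) = 120 / 15.8 = 7.595 d.
nymphal: 55 / (25.0 − 7.9) = 55 / 17.1 = 3.216 d.
Sum = 10.811 ≈ 10.8 days.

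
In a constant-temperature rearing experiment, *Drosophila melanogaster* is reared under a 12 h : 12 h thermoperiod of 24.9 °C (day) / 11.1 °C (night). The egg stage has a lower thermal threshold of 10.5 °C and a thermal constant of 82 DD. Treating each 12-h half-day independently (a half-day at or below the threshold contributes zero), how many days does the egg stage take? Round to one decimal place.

Day half: max(0, 24.9 − 10.5) × 0.5 = 14.4 × 0.5 = 7.20 DD.
Night half: max(0, 11.1 − 10.5) × 0.5 = 0.6 × 0.5 = 0.30 DD.
Per 24 h: 7.50 DD/day.
Duration = 82 / 7.50 = 10.933 ≈ 10.9 days.

10.9 days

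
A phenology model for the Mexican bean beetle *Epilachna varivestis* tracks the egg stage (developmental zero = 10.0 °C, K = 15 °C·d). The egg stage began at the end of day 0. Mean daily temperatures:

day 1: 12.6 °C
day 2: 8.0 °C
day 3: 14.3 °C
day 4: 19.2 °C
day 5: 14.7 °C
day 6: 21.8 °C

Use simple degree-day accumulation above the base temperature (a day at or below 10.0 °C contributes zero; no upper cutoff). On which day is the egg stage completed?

Daily DD above 10.0 °C: 2.6, 0.0, 4.3, 9.2, 4.7, 11.8.
Cumulative: 2.6, 2.6, 6.9, 16.1, 20.8, 32.6.
The total first reaches 15 DD on day 4.

day 4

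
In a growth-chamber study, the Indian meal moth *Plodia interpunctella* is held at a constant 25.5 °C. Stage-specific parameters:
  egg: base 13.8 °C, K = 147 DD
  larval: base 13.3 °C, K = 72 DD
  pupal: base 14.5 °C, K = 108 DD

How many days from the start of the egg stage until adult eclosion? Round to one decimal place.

28.3 days

egg: 147 / (25.5 − 13.8) = 147 / 11.7 = 12.564 d.
larval: 72 / (25.5 − 13.3) = 72 / 12.2 = 5.902 d.
pupal: 108 / (25.5 − 14.5) = 108 / 11.0 = 9.818 d.
Sum = 28.284 ≈ 28.3 days.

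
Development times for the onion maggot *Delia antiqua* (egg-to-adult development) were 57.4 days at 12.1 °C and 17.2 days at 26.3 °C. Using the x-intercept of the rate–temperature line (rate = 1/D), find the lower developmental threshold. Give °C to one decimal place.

Linear rate model ⇒ the product D·(T − T_b) is constant across temperatures.
57.4·(12.1 − T_b) = 17.2·(26.3 − T_b)
T_b = (57.4·12.1 − 17.2·26.3) / (57.4 − 17.2) = 242.18 / 40.2 = 6.024 °C ≈ 6.0 °C.

6.0 °C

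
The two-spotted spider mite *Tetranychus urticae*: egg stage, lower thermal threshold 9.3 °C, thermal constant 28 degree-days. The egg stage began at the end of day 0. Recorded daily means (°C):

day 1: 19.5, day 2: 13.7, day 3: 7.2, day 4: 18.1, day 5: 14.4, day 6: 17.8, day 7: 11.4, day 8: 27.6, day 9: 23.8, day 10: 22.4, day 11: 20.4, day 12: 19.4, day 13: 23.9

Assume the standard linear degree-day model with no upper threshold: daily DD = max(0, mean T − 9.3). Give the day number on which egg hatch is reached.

Daily DD above 9.3 °C: 10.2, 4.4, 0.0, 8.8, 5.1, 8.5, 2.1, 18.3, 14.5, 13.1, 11.1, 10.1, 14.6.
Cumulative: 10.2, 14.6, 14.6, 23.4, 28.5, 37.0, 39.1, 57.4, 71.9, 85.0, 96.1, 106.2, 120.8.
The total first reaches 28 DD on day 5.

day 5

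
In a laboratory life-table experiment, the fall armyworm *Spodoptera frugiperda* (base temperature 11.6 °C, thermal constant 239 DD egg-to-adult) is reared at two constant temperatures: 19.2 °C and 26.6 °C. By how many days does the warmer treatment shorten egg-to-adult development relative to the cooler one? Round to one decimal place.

At 19.2 °C: 239 / (19.2 − 11.6) = 239 / 7.6 = 31.447 d.
At 26.6 °C: 239 / (26.6 − 11.6) = 239 / 15.0 = 15.933 d.
Difference = |31.447 − 15.933| = 15.514 ≈ 15.5 days.

15.5 days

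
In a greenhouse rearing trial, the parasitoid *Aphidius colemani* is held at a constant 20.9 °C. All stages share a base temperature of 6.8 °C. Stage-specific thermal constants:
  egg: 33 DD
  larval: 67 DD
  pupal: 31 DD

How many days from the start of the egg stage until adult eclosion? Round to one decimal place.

9.3 days

Daily accumulation at 20.9 °C = 20.9 − 6.8 = 14.1 DD/day.
Total K = 33 + 67 + 31 = 131 DD.
Total duration = 131 / 14.1 = 9.291 ≈ 9.3 days.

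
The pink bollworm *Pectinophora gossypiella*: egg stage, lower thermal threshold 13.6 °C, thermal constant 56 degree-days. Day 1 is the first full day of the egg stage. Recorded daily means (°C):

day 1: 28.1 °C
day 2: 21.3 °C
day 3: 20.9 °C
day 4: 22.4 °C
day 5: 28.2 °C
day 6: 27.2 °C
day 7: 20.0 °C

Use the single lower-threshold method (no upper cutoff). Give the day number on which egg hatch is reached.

Daily DD above 13.6 °C: 14.5, 7.7, 7.3, 8.8, 14.6, 13.6, 6.4.
Cumulative: 14.5, 22.2, 29.5, 38.3, 52.9, 66.5, 72.9.
The total first reaches 56 DD on day 6.

day 6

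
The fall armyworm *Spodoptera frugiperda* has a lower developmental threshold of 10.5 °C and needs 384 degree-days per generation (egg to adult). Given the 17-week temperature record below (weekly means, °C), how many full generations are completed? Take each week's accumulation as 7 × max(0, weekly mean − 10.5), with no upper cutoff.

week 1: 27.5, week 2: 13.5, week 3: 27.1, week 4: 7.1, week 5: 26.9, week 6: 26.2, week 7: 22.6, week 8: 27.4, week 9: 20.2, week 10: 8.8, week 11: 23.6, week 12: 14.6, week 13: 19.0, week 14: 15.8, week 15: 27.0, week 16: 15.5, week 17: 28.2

Weekly DD (7 × max(0, T̄ − 10.5)): 119.0, 21.0, 116.2, 0.0, 114.8, 109.9, 84.7, 118.3, 67.9, 0.0, 91.7, 28.7, 59.5, 37.1, 115.5, 35.0, 123.9.
Season total = 1243.2 DD.
Complete generations = ⌊1243.2 / 384⌋ = 3.

3 generations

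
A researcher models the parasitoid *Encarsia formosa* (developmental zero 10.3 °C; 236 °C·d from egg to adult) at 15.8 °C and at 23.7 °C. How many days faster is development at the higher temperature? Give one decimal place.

At 15.8 °C: 236 / (15.8 − 10.3) = 236 / 5.5 = 42.909 d.
At 23.7 °C: 236 / (23.7 − 10.3) = 236 / 13.4 = 17.612 d.
Difference = |42.909 − 17.612| = 25.297 ≈ 25.3 days.

25.3 days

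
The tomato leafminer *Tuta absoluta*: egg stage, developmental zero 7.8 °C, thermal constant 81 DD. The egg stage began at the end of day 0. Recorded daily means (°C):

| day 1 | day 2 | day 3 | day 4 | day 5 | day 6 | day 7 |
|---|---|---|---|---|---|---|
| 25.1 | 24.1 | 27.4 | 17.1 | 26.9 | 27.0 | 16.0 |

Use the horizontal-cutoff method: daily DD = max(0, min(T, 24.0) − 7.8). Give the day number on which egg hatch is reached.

Daily DD above 7.8 °C (capped at 16.2): 16.2, 16.2, 16.2, 9.3, 16.2, 16.2, 8.2.
Cumulative: 16.2, 32.4, 48.6, 57.9, 74.1, 90.3, 98.5.
The total first reaches 81 DD on day 6.

day 6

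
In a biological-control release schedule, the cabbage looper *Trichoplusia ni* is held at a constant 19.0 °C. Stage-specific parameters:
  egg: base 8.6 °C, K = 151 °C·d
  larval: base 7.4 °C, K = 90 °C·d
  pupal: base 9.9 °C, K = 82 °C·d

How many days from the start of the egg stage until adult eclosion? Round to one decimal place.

31.3 days

egg: 151 / (19.0 − 8.6) = 151 / 10.4 = 14.519 d.
larval: 90 / (19.0 − 7.4) = 90 / 11.6 = 7.759 d.
pupal: 82 / (19.0 − 9.9) = 82 / 9.1 = 9.011 d.
Sum = 31.289 ≈ 31.3 days.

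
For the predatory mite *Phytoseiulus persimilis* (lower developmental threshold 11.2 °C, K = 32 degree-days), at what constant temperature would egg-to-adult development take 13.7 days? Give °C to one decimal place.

Required daily accumulation = 32 / 13.7 = 2.336 DD/day.
T = T_base + 2.336 = 11.2 + 2.336 = 13.536 ≈ 13.5 °C.

13.5 °C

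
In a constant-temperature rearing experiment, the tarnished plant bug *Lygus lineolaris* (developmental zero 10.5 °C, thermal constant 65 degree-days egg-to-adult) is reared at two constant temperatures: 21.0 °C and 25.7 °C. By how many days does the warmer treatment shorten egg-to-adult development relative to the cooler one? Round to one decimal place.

At 21.0 °C: 65 / (21.0 − 10.5) = 65 / 10.5 = 6.190 d.
At 25.7 °C: 65 / (25.7 − 10.5) = 65 / 15.2 = 4.276 d.
Difference = |6.190 − 4.276| = 1.914 ≈ 1.9 days.

1.9 days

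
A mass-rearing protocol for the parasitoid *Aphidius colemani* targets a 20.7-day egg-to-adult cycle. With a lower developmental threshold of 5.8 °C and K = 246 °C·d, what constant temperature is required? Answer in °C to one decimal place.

Required daily accumulation = 246 / 20.7 = 11.884 DD/day.
T = T_base + 11.884 = 5.8 + 11.884 = 17.684 ≈ 17.7 °C.

17.7 °C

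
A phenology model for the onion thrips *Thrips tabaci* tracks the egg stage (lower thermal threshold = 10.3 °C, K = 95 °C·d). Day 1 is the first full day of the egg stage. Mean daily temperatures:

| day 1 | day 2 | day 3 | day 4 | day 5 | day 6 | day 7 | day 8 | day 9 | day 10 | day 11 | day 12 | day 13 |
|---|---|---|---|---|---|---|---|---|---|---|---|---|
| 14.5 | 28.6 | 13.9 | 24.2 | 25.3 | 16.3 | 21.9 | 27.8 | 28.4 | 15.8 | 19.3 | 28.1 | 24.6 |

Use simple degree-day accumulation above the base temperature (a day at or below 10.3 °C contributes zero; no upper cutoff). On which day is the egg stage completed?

Daily DD above 10.3 °C: 4.2, 18.3, 3.6, 13.9, 15.0, 6.0, 11.6, 17.5, 18.1, 5.5, 9.0, 17.8, 14.3.
Cumulative: 4.2, 22.5, 26.1, 40.0, 55.0, 61.0, 72.6, 90.1, 108.2, 113.7, 122.7, 140.5, 154.8.
The total first reaches 95 DD on day 9.

day 9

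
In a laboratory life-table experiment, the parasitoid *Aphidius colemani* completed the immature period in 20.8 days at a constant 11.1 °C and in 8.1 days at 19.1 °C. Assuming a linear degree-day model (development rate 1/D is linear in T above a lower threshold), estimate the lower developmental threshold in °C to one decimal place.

6.0 °C

Under the model K = D·(T − T_b), so D₁·(T₁ − T_b) = D₂·(T₂ − T_b).
20.8·(11.1 − T_b) = 8.1·(19.1 − T_b)
T_b = (20.8·11.1 − 8.1·19.1) / (20.8 − 8.1) = 76.17 / 12.7 = 5.998 °C ≈ 6.0 °C.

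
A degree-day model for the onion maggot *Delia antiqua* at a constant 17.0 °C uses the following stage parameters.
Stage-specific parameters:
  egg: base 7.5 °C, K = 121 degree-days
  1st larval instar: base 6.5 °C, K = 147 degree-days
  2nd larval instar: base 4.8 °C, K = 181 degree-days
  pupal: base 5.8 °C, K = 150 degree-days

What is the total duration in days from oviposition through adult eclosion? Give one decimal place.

55.0 days

egg: 121 / (17.0 − 7.5) = 121 / 9.5 = 12.737 d.
1st larval instar: 147 / (17.0 − 6.5) = 147 / 10.5 = 14.000 d.
2nd larval instar: 181 / (17.0 − 4.8) = 181 / 12.2 = 14.836 d.
pupal: 150 / (17.0 − 5.8) = 150 / 11.2 = 13.393 d.
Sum = 54.966 ≈ 55.0 days.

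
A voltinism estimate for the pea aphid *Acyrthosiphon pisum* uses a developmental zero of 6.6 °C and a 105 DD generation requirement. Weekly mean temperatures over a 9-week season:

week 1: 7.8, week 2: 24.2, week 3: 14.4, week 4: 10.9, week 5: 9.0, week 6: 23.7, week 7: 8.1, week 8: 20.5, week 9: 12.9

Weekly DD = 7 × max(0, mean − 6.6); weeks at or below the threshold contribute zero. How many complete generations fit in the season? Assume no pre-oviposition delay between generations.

4 generations

Weekly DD (7 × max(0, T̄ − 6.6)): 8.4, 123.2, 54.6, 30.1, 16.8, 119.7, 10.5, 97.3, 44.1.
Season total = 504.7 DD.
Complete generations = ⌊504.7 / 105⌋ = 4.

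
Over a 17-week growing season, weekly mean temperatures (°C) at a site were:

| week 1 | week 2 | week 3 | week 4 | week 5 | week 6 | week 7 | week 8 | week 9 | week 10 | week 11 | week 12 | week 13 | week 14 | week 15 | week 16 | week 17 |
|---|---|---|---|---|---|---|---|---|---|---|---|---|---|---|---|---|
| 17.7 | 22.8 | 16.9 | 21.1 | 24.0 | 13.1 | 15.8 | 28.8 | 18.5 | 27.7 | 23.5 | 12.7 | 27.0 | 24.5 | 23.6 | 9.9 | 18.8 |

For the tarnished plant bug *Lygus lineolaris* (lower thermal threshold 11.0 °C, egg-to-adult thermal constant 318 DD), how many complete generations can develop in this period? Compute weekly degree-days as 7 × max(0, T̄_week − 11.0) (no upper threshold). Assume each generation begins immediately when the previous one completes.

3 generations

Weekly DD (7 × max(0, T̄ − 11.0)): 46.9, 82.6, 41.3, 70.7, 91.0, 14.7, 33.6, 124.6, 52.5, 116.9, 87.5, 11.9, 112.0, 94.5, 88.2, 0.0, 54.6.
Season total = 1123.5 DD.
Complete generations = ⌊1123.5 / 318⌋ = 3.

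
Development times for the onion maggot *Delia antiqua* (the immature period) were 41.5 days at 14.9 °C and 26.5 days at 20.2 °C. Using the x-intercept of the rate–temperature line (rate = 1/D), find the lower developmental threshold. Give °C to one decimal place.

5.5 °C

Linear rate model ⇒ the product D·(T − T_b) is constant across temperatures.
41.5·(14.9 − T_b) = 26.5·(20.2 − T_b)
T_b = (41.5·14.9 − 26.5·20.2) / (41.5 − 26.5) = 83.05 / 15.0 = 5.537 °C ≈ 5.5 °C.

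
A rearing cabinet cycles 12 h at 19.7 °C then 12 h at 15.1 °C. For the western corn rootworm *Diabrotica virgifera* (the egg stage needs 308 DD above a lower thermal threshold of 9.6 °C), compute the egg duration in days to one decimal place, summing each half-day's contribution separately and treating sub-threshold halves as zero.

Day half: max(0, 19.7 − 9.6) × 0.5 = 10.1 × 0.5 = 5.05 DD.
Night half: max(0, 15.1 − 9.6) × 0.5 = 5.5 × 0.5 = 2.75 DD.
Per 24 h: 7.80 DD/day.
Duration = 308 / 7.80 = 39.487 ≈ 39.5 days.

39.5 days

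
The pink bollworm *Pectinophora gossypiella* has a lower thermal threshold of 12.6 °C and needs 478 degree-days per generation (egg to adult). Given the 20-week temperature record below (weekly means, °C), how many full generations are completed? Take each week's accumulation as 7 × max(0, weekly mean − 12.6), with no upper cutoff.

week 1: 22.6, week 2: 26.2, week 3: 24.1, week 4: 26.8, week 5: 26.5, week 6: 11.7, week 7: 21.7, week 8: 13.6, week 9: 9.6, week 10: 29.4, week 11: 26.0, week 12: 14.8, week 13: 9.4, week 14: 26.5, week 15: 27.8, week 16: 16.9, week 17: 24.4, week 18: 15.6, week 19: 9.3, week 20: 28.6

Weekly DD (7 × max(0, T̄ − 12.6)): 70.0, 95.2, 80.5, 99.4, 97.3, 0.0, 63.7, 7.0, 0.0, 117.6, 93.8, 15.4, 0.0, 97.3, 106.4, 30.1, 82.6, 21.0, 0.0, 112.0.
Season total = 1189.3 DD.
Complete generations = ⌊1189.3 / 478⌋ = 2.

2 generations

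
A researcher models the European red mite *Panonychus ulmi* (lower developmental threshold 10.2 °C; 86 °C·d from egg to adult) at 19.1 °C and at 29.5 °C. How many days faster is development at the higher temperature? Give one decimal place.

5.2 days

At 19.1 °C: 86 / (19.1 − 10.2) = 86 / 8.9 = 9.663 d.
At 29.5 °C: 86 / (29.5 − 10.2) = 86 / 19.3 = 4.456 d.
Difference = |9.663 − 4.456| = 5.207 ≈ 5.2 days.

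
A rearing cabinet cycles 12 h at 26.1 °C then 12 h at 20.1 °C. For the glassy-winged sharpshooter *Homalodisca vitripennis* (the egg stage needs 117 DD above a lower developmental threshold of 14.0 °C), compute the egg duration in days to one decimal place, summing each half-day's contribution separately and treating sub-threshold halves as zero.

12.9 days

Day half: max(0, 26.1 − 14.0) × 0.5 = 12.1 × 0.5 = 6.05 DD.
Night half: max(0, 20.1 − 14.0) × 0.5 = 6.1 × 0.5 = 3.05 DD.
Per 24 h: 9.10 DD/day.
Duration = 117 / 9.10 = 12.857 ≈ 12.9 days.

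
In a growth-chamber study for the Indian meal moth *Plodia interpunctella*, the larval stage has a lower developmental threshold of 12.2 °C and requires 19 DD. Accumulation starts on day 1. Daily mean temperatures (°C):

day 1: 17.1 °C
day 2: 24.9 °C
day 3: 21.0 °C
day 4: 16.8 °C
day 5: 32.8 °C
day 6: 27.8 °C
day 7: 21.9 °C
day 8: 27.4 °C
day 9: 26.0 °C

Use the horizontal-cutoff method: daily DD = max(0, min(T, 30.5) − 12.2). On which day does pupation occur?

day 3

Daily DD above 12.2 °C (capped at 18.3): 4.9, 12.7, 8.8, 4.6, 18.3, 15.6, 9.7, 15.2, 13.8.
Cumulative: 4.9, 17.6, 26.4, 31.0, 49.3, 64.9, 74.6, 89.8, 103.6.
The total first reaches 19 DD on day 3.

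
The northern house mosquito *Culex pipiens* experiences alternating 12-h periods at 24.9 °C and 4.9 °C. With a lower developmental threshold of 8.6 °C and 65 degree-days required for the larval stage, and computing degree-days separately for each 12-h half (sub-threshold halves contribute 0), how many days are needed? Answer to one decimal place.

8.0 days

Day half: max(0, 24.9 − 8.6) × 0.5 = 16.3 × 0.5 = 8.15 DD.
Night half: max(0, 4.9 − 8.6) × 0.5 = 0.0 × 0.5 = 0.00 DD.
Per 24 h: 8.15 DD/day.
Duration = 65 / 8.15 = 7.975 ≈ 8.0 days.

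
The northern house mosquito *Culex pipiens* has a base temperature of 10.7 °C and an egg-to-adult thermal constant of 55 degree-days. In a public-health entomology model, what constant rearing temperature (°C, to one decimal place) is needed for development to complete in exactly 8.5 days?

Required daily accumulation = 55 / 8.5 = 6.471 DD/day.
T = T_base + 6.471 = 10.7 + 6.471 = 17.171 ≈ 17.2 °C.

17.2 °C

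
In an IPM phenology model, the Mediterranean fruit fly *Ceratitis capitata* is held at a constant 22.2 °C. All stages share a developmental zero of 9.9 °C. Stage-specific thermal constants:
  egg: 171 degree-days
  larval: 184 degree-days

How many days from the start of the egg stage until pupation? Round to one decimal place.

Daily accumulation at 22.2 °C = 22.2 − 9.9 = 12.3 DD/day.
Total K = 171 + 184 = 355 DD.
Total duration = 355 / 12.3 = 28.862 ≈ 28.9 days.

28.9 days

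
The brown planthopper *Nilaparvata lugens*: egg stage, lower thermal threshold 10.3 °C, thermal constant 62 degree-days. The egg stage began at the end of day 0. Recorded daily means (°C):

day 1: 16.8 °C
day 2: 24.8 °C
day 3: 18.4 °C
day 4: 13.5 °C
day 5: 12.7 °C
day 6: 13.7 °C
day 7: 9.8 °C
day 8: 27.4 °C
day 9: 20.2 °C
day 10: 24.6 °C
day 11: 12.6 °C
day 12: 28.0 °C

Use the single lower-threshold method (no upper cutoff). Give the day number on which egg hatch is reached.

Daily DD above 10.3 °C: 6.5, 14.5, 8.1, 3.2, 2.4, 3.4, 0.0, 17.1, 9.9, 14.3, 2.3, 17.7.
Cumulative: 6.5, 21.0, 29.1, 32.3, 34.7, 38.1, 38.1, 55.2, 65.1, 79.4, 81.7, 99.4.
The total first reaches 62 DD on day 9.

day 9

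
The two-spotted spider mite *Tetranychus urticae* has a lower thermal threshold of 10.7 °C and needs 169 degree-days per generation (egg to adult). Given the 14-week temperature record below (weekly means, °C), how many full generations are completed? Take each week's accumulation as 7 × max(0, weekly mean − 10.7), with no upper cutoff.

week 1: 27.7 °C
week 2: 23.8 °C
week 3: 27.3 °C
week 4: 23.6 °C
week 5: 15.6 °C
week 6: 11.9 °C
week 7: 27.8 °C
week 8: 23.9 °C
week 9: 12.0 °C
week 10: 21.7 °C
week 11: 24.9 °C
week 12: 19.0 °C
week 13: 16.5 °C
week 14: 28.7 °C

Weekly DD (7 × max(0, T̄ − 10.7)): 119.0, 91.7, 116.2, 90.3, 34.3, 8.4, 119.7, 92.4, 9.1, 77.0, 99.4, 58.1, 40.6, 126.0.
Season total = 1082.2 DD.
Complete generations = ⌊1082.2 / 169⌋ = 6.

6 generations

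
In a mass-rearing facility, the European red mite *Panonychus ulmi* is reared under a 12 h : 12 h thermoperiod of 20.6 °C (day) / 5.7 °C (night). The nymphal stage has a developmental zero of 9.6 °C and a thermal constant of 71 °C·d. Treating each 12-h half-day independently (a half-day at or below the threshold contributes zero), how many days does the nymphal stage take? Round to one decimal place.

Day half: max(0, 20.6 − 9.6) × 0.5 = 11.0 × 0.5 = 5.50 DD.
Night half: max(0, 5.7 − 9.6) × 0.5 = 0.0 × 0.5 = 0.00 DD.
Per 24 h: 5.50 DD/day.
Duration = 71 / 5.50 = 12.909 ≈ 12.9 days.

12.9 days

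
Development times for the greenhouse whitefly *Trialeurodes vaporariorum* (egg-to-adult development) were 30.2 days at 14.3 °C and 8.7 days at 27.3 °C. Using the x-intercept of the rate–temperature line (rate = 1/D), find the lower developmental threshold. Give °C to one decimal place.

9.0 °C

Equal thermal constants: D₁(T₁ − T_b) = D₂(T₂ − T_b).
30.2·(14.3 − T_b) = 8.7·(27.3 − T_b)
T_b = (30.2·14.3 − 8.7·27.3) / (30.2 − 8.7) = 194.35 / 21.5 = 9.040 °C ≈ 9.0 °C.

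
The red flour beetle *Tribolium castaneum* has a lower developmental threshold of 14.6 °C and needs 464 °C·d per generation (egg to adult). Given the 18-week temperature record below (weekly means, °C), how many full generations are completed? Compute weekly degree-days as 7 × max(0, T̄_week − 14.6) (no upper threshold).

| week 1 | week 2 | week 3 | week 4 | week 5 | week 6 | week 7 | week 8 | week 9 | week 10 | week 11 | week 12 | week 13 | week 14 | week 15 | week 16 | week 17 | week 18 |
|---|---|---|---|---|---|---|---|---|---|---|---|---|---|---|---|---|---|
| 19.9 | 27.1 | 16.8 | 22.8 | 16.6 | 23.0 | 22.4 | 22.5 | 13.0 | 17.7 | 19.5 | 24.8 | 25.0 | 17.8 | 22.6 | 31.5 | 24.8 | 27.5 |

2 generations

Weekly DD (7 × max(0, T̄ − 14.6)): 37.1, 87.5, 15.4, 57.4, 14.0, 58.8, 54.6, 55.3, 0.0, 21.7, 34.3, 71.4, 72.8, 22.4, 56.0, 118.3, 71.4, 90.3.
Season total = 938.7 DD.
Complete generations = ⌊938.7 / 464⌋ = 2.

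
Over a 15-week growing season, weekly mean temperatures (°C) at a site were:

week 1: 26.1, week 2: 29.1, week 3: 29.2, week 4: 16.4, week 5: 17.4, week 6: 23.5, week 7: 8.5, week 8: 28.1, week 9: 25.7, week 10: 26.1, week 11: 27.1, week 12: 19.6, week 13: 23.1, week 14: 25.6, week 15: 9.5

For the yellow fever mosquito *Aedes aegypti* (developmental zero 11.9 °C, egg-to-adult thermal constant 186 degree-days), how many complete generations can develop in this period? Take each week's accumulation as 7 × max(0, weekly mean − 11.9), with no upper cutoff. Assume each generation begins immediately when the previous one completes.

Weekly DD (7 × max(0, T̄ − 11.9)): 99.4, 120.4, 121.1, 31.5, 38.5, 81.2, 0.0, 113.4, 96.6, 99.4, 106.4, 53.9, 78.4, 95.9, 0.0.
Season total = 1136.1 DD.
Complete generations = ⌊1136.1 / 186⌋ = 6.

6 generations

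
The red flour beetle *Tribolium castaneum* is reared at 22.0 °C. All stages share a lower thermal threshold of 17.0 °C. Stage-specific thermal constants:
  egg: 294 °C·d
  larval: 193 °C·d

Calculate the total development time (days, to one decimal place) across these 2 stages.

Daily accumulation at 22.0 °C = 22.0 − 17.0 = 5.0 DD/day.
Total K = 294 + 193 = 487 DD.
Total duration = 487 / 5.0 = 97.400 ≈ 97.4 days.

97.4 days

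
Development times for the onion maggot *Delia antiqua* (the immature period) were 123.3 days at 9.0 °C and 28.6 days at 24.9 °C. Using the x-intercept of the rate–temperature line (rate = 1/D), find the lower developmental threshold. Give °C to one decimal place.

4.2 °C

Under the model K = D·(T − T_b), so D₁·(T₁ − T_b) = D₂·(T₂ − T_b).
123.3·(9.0 − T_b) = 28.6·(24.9 − T_b)
T_b = (123.3·9.0 − 28.6·24.9) / (123.3 − 28.6) = 397.56 / 94.7 = 4.198 °C ≈ 4.2 °C.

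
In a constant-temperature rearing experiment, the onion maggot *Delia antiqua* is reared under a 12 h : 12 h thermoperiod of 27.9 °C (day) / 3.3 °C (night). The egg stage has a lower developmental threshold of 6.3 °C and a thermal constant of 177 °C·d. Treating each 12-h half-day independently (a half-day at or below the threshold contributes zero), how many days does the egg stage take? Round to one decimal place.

Day half: max(0, 27.9 − 6.3) × 0.5 = 21.6 × 0.5 = 10.80 DD.
Night half: max(0, 3.3 − 6.3) × 0.5 = 0.0 × 0.5 = 0.00 DD.
Per 24 h: 10.80 DD/day.
Duration = 177 / 10.80 = 16.389 ≈ 16.4 days.

16.4 days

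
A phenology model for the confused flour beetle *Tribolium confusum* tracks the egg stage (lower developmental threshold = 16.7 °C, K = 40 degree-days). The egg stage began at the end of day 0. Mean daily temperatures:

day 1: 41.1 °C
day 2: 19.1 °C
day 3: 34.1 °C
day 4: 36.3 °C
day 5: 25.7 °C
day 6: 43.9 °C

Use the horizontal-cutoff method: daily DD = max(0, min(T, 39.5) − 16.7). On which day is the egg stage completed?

day 3

Daily DD above 16.7 °C (capped at 22.8): 22.8, 2.4, 17.4, 19.6, 9.0, 22.8.
Cumulative: 22.8, 25.2, 42.6, 62.2, 71.2, 94.0.
The total first reaches 40 DD on day 3.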